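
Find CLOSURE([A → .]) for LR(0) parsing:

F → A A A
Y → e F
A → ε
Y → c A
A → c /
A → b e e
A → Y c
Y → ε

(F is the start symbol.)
To compute CLOSURE, for each item [A → α.Bβ] where B is a non-terminal, add [B → .γ] for all productions B → γ; repeat for the newly added items until nothing changes.

Start with: [A → .]
The dot is at the end, so nothing is added.

CLOSURE = { [A → .] }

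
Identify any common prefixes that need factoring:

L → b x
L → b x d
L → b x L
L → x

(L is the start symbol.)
Yes, L has productions with common prefix 'b x'

Left-factoring is needed when two productions for the same non-terminal
share a common prefix on the right-hand side.

Productions for L:
  L → b x
  L → b x d
  L → b x L
  L → x

Found common prefix 'b x' in productions for L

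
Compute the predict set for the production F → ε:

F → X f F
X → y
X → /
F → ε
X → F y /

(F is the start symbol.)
PREDICT(F → ε) = (FIRST(RHS) \ {ε}) ∪ (FOLLOW(F) if ε ∈ FIRST(RHS), i.e. RHS ⇒* ε)
The right-hand side is ε (FIRST(ε) = { ε }), so the predict set is FOLLOW(F) = { $, 'y' }
PREDICT(F → ε) = { $, 'y' }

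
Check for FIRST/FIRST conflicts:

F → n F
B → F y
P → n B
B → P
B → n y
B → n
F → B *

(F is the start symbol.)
Yes. F → n F / F → B '*' on { 'n' }; B → F y / B → P on { 'n' }; B → F y / B → n y on { 'n' }; B → F y / B → n on { 'n' }; B → P / B → n y on { 'n' }; B → P / B → n on { 'n' }; B → n y / B → n on { 'n' }

A FIRST/FIRST conflict occurs when two productions N → α and N → β for the same non-terminal have FIRST(α) ∩ FIRST(β) ≠ ∅ (with ε ∈ FIRST of a nullable right-hand side, so two nullable alternatives also conflict).

FIRST sets of the non-terminals at (or reachable through a nullable prefix from) the front of some alternative:
  FIRST(B) = { 'n' }
  FIRST(F) = { 'n' }
  FIRST(P) = { 'n' }

Productions for F:
  F → n F: FIRST = { 'n' }
  F → B *: FIRST = { 'n' }
Productions for B:
  B → F y: FIRST = { 'n' }
  B → P: FIRST = { 'n' }
  B → n y: FIRST = { 'n' }
  B → n: FIRST = { 'n' }
P has only one production, so no FIRST/FIRST conflict is possible there.

Conflict for F: F → n F and F → B *
  Overlap: { 'n' }
Conflict for B: B → F y and B → P
  Overlap: { 'n' }
Conflict for B: B → F y and B → n y
  Overlap: { 'n' }
Conflict for B: B → F y and B → n
  Overlap: { 'n' }
Conflict for B: B → P and B → n y
  Overlap: { 'n' }
Conflict for B: B → P and B → n
  Overlap: { 'n' }
Conflict for B: B → n y and B → n
  Overlap: { 'n' }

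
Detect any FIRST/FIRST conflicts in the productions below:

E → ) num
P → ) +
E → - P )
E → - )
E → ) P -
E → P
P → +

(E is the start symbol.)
FIRST sets of the non-terminals at (or reachable through a nullable prefix from) the front of some alternative:
  FIRST(P) = { ')', '+' }

Productions for E:
  E → ) num: FIRST = { ')' }
  E → - P ): FIRST = { '-' }
  E → - ): FIRST = { '-' }
  E → ) P -: FIRST = { ')' }
  E → P: FIRST = { ')', '+' }
Productions for P:
  P → ) +: FIRST = { ')' }
  P → +: FIRST = { '+' }

Conflict for E: E → ) num and E → ) P -
  Overlap: { ')' }
Conflict for E: E → ) num and E → P
  Overlap: { ')' }
Conflict for E: E → - P ) and E → - )
  Overlap: { '-' }
Conflict for E: E → ) P - and E → P
  Overlap: { ')' }

Answer: Yes. E → ')' num / E → ')' P '-' on { ')' }; E → ')' num / E → P on { ')' }; E → '-' P ')' / E → '-' ')' on { '-' }; E → ')' P '-' / E → P on { ')' }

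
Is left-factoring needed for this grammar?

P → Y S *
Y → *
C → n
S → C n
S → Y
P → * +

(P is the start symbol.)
Left-factoring is needed when two productions for the same non-terminal
share a common prefix on the right-hand side.

Productions for P:
  P → Y S *
  P → * +
Productions for S:
  S → C n
  S → Y

No common prefixes found.

Answer: No, left-factoring is not needed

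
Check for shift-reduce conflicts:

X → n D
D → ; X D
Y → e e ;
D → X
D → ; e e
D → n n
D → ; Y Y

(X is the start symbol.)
Augment with X' → X and build the canonical LR(0) collection (I0 = CLOSURE({[X' → . X]}), then GOTO on every symbol after a dot until no new states appear). It has 17 states:
  I0: { [X → . n D], [X' → . X] }  — shift
  I1: { [X' → X .] }  — accept
  I2: { [D → . ; X D], [D → . ; Y Y], [D → . ; e e], [D → . X], [D → . n n], [X → . n D], [X → n . D] }  — shift
  I3: { [D → ; . X D], [D → ; . Y Y], [D → ; . e e], [X → . n D], [Y → . e e ;] }  — shift
  I4: { [X → n D .] }  — reduce
  I5: { [D → X .] }  — reduce
  I6: { [D → . ; X D], [D → . ; Y Y], [D → . ; e e], [D → . X], [D → . n n], [D → n . n], [X → . n D], [X → n . D] }  — shift
  I7: { [D → . ; X D], [D → . ; Y Y], [D → . ; e e], [D → . X], [D → . n n], [D → n . n], [D → n n .], [X → . n D], [X → n . D] }  — shift, reduce
  I8: { [D → . ; X D], [D → . ; Y Y], [D → . ; e e], [D → . X], [D → . n n], [D → ; X . D], [X → . n D] }  — shift
  I9: { [D → ; Y . Y], [Y → . e e ;] }  — shift
  I10: { [D → ; e . e], [Y → e . e ;] }  — shift
  I11: { [D → ; e e .], [Y → e e . ;] }  — shift, reduce
  I12: { [Y → e e ; .] }  — reduce
  I13: { [D → ; Y Y .] }  — reduce
  I14: { [Y → e . e ;] }  — shift
  I15: { [Y → e e . ;] }  — shift
  I16: { [D → ; X D .] }  — reduce

I7 contains reduce item [D → n n .] and shift items [D → . ; X D], [D → . ; Y Y], [D → . ; e e], [D → . n n], [D → n . n], [X → . n D] — shift-reduce conflict.
I11 contains reduce item [D → ; e e .] and shift item [Y → e e . ;] — shift-reduce conflict.

Answer: Yes — I7: [D → n n .] vs [D → . ; X D]; I11: [D → ; e e .] vs [Y → e e . ;]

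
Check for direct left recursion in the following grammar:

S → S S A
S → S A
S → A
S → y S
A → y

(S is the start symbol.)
Yes, S is left-recursive

S → S S A: LEFT RECURSIVE (starts with S)
S → S A: LEFT RECURSIVE (starts with S)
S → A: starts with A
S → y S: starts with y
A → y: starts with y

The grammar has direct left recursion on: S.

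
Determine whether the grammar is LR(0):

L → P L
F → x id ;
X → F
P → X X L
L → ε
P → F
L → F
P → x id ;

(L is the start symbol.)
A grammar is LR(0) if no state in the canonical LR(0) collection has:
  - both a shift item (dot before a terminal) and a complete item (shift-reduce conflict), or
  - two or more complete items (reduce-reduce conflict; the accept item [L' → L .] counts as a complete item here).

Augment with L' → L and build the canonical LR(0) collection (I0 = CLOSURE({[L' → . L]}), then GOTO on every symbol after a dot until no new states appear). It has 15 states:
  I0: { [F → . x id ;], [L → . F], [L → . P L], [L → .], [L' → . L], [P → . F], [P → . X X L], [P → . x id ;], [X → . F] }  — shift, reduce
  I1: { [L → F .], [P → F .], [X → F .] }  — 3 reduces
  I2: { [L' → L .] }  — accept
  I3: { [F → . x id ;], [L → . F], [L → . P L], [L → .], [L → P . L], [P → . F], [P → . X X L], [P → . x id ;], [X → . F] }  — shift, reduce
  I4: { [F → . x id ;], [P → X . X L], [X → . F] }  — shift
  I5: { [F → x . id ;], [P → x . id ;] }  — shift
  I6: { [F → x id . ;], [P → x id . ;] }  — shift
  I7: { [F → x id ; .], [P → x id ; .] }  — 2 reduces
  I8: { [X → F .] }  — reduce
  I9: { [F → . x id ;], [L → . F], [L → . P L], [L → .], [P → . F], [P → . X X L], [P → . x id ;], [P → X X . L], [X → . F] }  — shift, reduce
  I10: { [F → x . id ;] }  — shift
  I11: { [F → x id . ;] }  — shift
  I12: { [F → x id ; .] }  — reduce
  I13: { [P → X X L .] }  — reduce
  I14: { [L → P L .] }  — reduce

Conflict in state I0:
  Shift-reduce conflict between [L → .] and [F → . x id ;]
So the grammar is NOT LR(0).

Answer: No. Shift-reduce conflict between [L → .] and [F → . x id ;]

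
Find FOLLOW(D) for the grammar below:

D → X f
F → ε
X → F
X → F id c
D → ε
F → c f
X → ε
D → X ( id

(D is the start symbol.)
{ $ }

D is the start symbol, so $ ∈ FOLLOW(D).
D does not occur on any right-hand side.

Taking the union: FOLLOW(D) = { $ }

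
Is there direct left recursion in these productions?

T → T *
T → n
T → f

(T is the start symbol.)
Direct left recursion occurs when N → N α for some non-terminal N (the right-hand side begins with the left-hand side itself).

T → T *: LEFT RECURSIVE (starts with T)
T → n: starts with n
T → f: starts with f

The grammar has direct left recursion on: T.

Answer: Yes, T is left-recursive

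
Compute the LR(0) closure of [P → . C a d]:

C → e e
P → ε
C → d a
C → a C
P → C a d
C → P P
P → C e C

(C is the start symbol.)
{ [C → . P P], [C → . a C], [C → . d a], [C → . e e], [P → . C a d], [P → . C e C], [P → .] }

Start with: [P → . C a d]
  [P → . C a d] has the dot before C: add [C → . e e], [C → . d a], [C → . a C], [C → . P P]
  [C → . P P] has the dot before P: add [P → .], [P → . C e C]
No further items can be added.

CLOSURE = { [C → . P P], [C → . a C], [C → . d a], [C → . e e], [P → . C a d], [P → . C e C], [P → .] }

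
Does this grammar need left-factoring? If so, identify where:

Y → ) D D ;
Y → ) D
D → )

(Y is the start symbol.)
Yes, Y has productions with common prefix ') D'

Left-factoring is needed when two productions for the same non-terminal
share a common prefix on the right-hand side.

Productions for Y:
  Y → ) D D ;
  Y → ) D

Found common prefix ') D' in productions for Y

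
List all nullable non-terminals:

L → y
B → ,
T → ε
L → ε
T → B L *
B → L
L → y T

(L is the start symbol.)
{ 'B', 'L', 'T' }

ε-productions: T → ε, L → ε
So T, L are immediately nullable.
B → L: every symbol on the right is nullable, so B is nullable too.
Every non-terminal is now nullable.
Nullable = { 'B', 'L', 'T' }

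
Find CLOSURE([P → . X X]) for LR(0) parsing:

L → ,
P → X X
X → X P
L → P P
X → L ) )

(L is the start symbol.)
Start with: [P → . X X]
  [P → . X X] has the dot before X: add [X → . X P], [X → . L ) )]
  [X → . L ) )] has the dot before L: add [L → . ,], [L → . P P]
  [L → . P P] has the dot before P: all P-items already present
No further items can be added.

CLOSURE = { [L → . ,], [L → . P P], [P → . X X], [X → . L ) )], [X → . X P] }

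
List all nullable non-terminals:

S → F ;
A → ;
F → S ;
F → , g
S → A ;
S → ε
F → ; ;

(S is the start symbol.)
{ 'S' }

ε-productions: S → ε
So S is immediately nullable.
No further non-terminal can be added: every production for the remaining non-terminals contains a terminal or a non-nullable non-terminal.
Nullable = { 'S' }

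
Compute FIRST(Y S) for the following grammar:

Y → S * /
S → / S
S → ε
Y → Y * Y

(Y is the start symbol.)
FIRST sets of the non-terminals involved (from the grammar, by fixed-point iteration):
  FIRST(Y) = { '*', '/' }

To compute FIRST(Y S), process the symbols left to right:
Symbol Y is a non-terminal. Add FIRST(Y) \ {ε} = { '*', '/' }
Y is not nullable (ε ∉ FIRST(Y)), so stop here.
FIRST(Y S) = { '*', '/' }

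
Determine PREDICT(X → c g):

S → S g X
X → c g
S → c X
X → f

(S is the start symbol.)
PREDICT(X → c g) = (FIRST(RHS) \ {ε}) ∪ (FOLLOW(X) if ε ∈ FIRST(RHS), i.e. RHS ⇒* ε)
FIRST(c g) = { 'c' }
ε ∉ FIRST(c g), so FOLLOW(X) is not added.
PREDICT(X → c g) = { 'c' }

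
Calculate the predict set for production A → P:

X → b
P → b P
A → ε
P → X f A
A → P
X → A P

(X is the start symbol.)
{ 'b' }

PREDICT(A → P) = (FIRST(RHS) \ {ε}) ∪ (FOLLOW(A) if ε ∈ FIRST(RHS), i.e. RHS ⇒* ε)
FIRST(P) = { 'b' }
FIRST(P) = { 'b' }
ε ∉ FIRST(P), so FOLLOW(A) is not added.
PREDICT(A → P) = { 'b' }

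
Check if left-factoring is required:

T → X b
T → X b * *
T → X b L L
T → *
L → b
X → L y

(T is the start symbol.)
Yes, T has productions with common prefix 'X b'

Left-factoring is needed when two productions for the same non-terminal
share a common prefix on the right-hand side.

Productions for T:
  T → X b
  T → X b * *
  T → X b L L
  T → *

Found common prefix 'X b' in productions for T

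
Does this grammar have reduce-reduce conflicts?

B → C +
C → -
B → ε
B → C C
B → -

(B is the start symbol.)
Yes — I1: [B → - .] vs [C → - .]

A reduce-reduce conflict occurs when an LR(0) state has two complete items [A → α .] and [B → β .] — both call for a reduction, and with no lookahead the parser cannot choose between them.

Augment with B' → B and build the canonical LR(0) collection (I0 = CLOSURE({[B' → . B]}), then GOTO on every symbol after a dot until no new states appear). It has 7 states:
  I0: { [B → . -], [B → . C +], [B → . C C], [B → .], [B' → . B], [C → . -] }  — shift, reduce
  I1: { [B → - .], [C → - .] }  — 2 reduces
  I2: { [B' → B .] }  — accept
  I3: { [B → C . +], [B → C . C], [C → . -] }  — shift
  I4: { [B → C + .] }  — reduce
  I5: { [C → - .] }  — reduce
  I6: { [B → C C .] }  — reduce

I1 contains complete items [B → - .], [C → - .] — reduce-reduce conflict.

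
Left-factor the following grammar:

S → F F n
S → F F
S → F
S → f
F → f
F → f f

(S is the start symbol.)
S → F S'
S' → F S''
S'' → n
S'' → ε
S' → ε
S → f
F → f F'
F' → ε
F' → f

Left-factoring transforms A → αβ₁ | αβ₂ into A → αA' and A' → β₁ | β₂
(α is the longest common prefix among the alternatives). Repeat until
no nonterminal has two alternatives with a common prefix.

Round 1: S has alternatives sharing prefix 'F'. Introduce S': S → F S'
  Add: S' → F n
  Add: S' → F
  Add: S' → ε

Round 2: S' has alternatives sharing prefix 'F'. Introduce S'': S' → F S''
  Add: S'' → n
  Add: S'' → ε

Round 3: F has alternatives sharing prefix 'f'. Introduce F': F → f F'
  Add: F' → ε
  Add: F' → f

No remaining common prefixes — done.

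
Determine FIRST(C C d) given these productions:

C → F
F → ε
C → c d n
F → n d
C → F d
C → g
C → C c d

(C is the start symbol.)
FIRST sets of the non-terminals involved (from the grammar, by fixed-point iteration):
  FIRST(C) = { 'c', 'd', 'g', 'n', ε }

To compute FIRST(C C d), process the symbols left to right:
Symbol C is a non-terminal. Add FIRST(C) \ {ε} = { 'c', 'd', 'g', 'n' }
C is nullable (ε ∈ FIRST(C)), continue to the next symbol.
Symbol C is a non-terminal. Add FIRST(C) \ {ε} = { 'c', 'd', 'g', 'n' }
C is nullable (ε ∈ FIRST(C)), continue to the next symbol.
Symbol d is a terminal. Add 'd' and stop.
FIRST(C C d) = { 'c', 'd', 'g', 'n' }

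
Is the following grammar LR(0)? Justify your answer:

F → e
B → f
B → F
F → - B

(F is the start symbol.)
Augment with F' → F and build the canonical LR(0) collection (I0 = CLOSURE({[F' → . F]}), then GOTO on every symbol after a dot until no new states appear). It has 7 states:
  I0: { [F → . - B], [F → . e], [F' → . F] }  — shift
  I1: { [B → . F], [B → . f], [F → - . B], [F → . - B], [F → . e] }  — shift
  I2: { [F' → F .] }  — accept
  I3: { [F → e .] }  — reduce
  I4: { [F → - B .] }  — reduce
  I5: { [B → F .] }  — reduce
  I6: { [B → f .] }  — reduce

Every state is either a pure shift/goto state or contains exactly one complete item and nothing to shift — no conflicts. The grammar is LR(0).

Answer: Yes, the grammar is LR(0)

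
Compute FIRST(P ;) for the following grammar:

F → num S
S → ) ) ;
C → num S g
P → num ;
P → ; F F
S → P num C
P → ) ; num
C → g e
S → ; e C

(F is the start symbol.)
{ ')', ';', 'num' }

FIRST sets of the non-terminals involved (from the grammar, by fixed-point iteration):
  FIRST(P) = { ')', ';', 'num' }

To compute FIRST(P ;), process the symbols left to right:
Symbol P is a non-terminal. Add FIRST(P) \ {ε} = { ')', ';', 'num' }
P is not nullable (ε ∉ FIRST(P)), so stop here.
FIRST(P ;) = { ')', ';', 'num' }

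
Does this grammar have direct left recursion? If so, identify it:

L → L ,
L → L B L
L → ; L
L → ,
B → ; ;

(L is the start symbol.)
L → L ,: LEFT RECURSIVE (starts with L)
L → L B L: LEFT RECURSIVE (starts with L)
L → ; L: starts with ';'
L → ,: starts with ','
B → ; ;: starts with ';'

The grammar has direct left recursion on: L.

Answer: Yes, L is left-recursive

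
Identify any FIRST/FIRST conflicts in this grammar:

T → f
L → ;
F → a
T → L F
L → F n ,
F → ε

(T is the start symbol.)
No FIRST/FIRST conflicts.

FIRST sets of the non-terminals at (or reachable through a nullable prefix from) the front of some alternative:
  FIRST(L) = { ';', 'a', 'n' }
  FIRST(F) = { 'a', ε }

Productions for T:
  T → f: FIRST = { 'f' }
  T → L F: FIRST = { ';', 'a', 'n' }
Productions for L:
  L → ;: FIRST = { ';' }
  L → F n ,: FIRST = { 'a', 'n' }
Productions for F:
  F → a: FIRST = { 'a' }
  F → ε: FIRST = { ε }

All alternatives of each non-terminal have pairwise disjoint FIRST sets.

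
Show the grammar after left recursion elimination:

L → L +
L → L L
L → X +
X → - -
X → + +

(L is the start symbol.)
L → X + L'
L' → + L'
L' → L L'
L' → ε
X → - -
X → + +

L is directly left-recursive. The standard transformation for
  A → A α₁ | ... | A α_m | β₁ | ... | β_n
is
  A  → β₁ A' | ... | β_n A'
  A' → α₁ A' | ... | α_m A' | ε

L → X + becomes L → X + L'
L → L + becomes L' → + L'
L → L L becomes L' → L L'
Add L' → ε

Productions for other non-terminals are unchanged:
  X → - -
  X → + +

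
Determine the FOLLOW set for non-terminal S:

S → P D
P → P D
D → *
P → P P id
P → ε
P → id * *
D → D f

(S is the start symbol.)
{ $ }

To compute FOLLOW(S), find every occurrence of S on a right-hand side N → α S β: add FIRST(β) \ {ε}, and if β is empty or nullable also add FOLLOW(N). Iterate to a fixed point.

S is the start symbol, so $ ∈ FOLLOW(S).
S does not occur on any right-hand side.

Taking the union: FOLLOW(S) = { $ }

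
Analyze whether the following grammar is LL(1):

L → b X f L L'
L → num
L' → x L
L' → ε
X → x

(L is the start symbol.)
No. Predict set conflict for L': { 'x' }

Relevant sets:
  FOLLOW(L') = { $, 'x' }

For L:
  PREDICT(L → b X f L L') = { 'b' }
  PREDICT(L → num) = { 'num' }
For L':
  PREDICT(L' → x L) = { 'x' }
  PREDICT(L' → ε) = { $, 'x' }
X has a single production, so nothing to check there.

Conflict found: Predict set conflict for L': { 'x' }
The grammar is NOT LL(1).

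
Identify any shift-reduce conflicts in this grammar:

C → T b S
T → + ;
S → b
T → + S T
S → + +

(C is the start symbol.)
A shift-reduce conflict occurs when an LR(0) state has both:
  - a complete (reduce) item [A → α .] (dot at the end), and
  - a shift item [B → β . c γ] (dot before a terminal).

Augment with C' → C and build the canonical LR(0) collection (I0 = CLOSURE({[C' → . C]}), then GOTO on every symbol after a dot until no new states appear). It has 12 states:
  I0: { [C → . T b S], [C' → . C], [T → . + ;], [T → . + S T] }  — shift
  I1: { [S → . + +], [S → . b], [T → + . ;], [T → + . S T] }  — shift
  I2: { [C' → C .] }  — accept
  I3: { [C → T . b S] }  — shift
  I4: { [C → T b . S], [S → . + +], [S → . b] }  — shift
  I5: { [S → + . +] }  — shift
  I6: { [C → T b S .] }  — reduce
  I7: { [S → b .] }  — reduce
  I8: { [S → + + .] }  — reduce
  I9: { [T → + ; .] }  — reduce
  I10: { [T → + S . T], [T → . + ;], [T → . + S T] }  — shift
  I11: { [T → + S T .] }  — reduce

No state contains both a complete item and a shift item.

Answer: No shift-reduce conflicts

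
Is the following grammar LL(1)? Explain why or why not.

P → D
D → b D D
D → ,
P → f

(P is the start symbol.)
Yes, the grammar is LL(1).

Relevant sets:
  FIRST(D) = { ',', 'b' }

For P:
  PREDICT(P → D) = { ',', 'b' }
  PREDICT(P → f) = { 'f' }
For D:
  PREDICT(D → b D D) = { 'b' }
  PREDICT(D → ',') = { ',' }

All predict sets are disjoint. The grammar IS LL(1).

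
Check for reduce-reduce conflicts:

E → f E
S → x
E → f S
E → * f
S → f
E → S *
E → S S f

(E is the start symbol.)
No reduce-reduce conflicts

A reduce-reduce conflict occurs when an LR(0) state has two complete items [A → α .] and [B → β .] — both call for a reduction, and with no lookahead the parser cannot choose between them.

Augment with E' → E and build the canonical LR(0) collection (I0 = CLOSURE({[E' → . E]}), then GOTO on every symbol after a dot until no new states appear). It has 13 states:
  I0: { [E → . * f], [E → . S *], [E → . S S f], [E → . f E], [E → . f S], [E' → . E], [S → . f], [S → . x] }  — shift
  I1: { [E → * . f] }  — shift
  I2: { [E' → E .] }  — accept
  I3: { [E → S . *], [E → S . S f], [S → . f], [S → . x] }  — shift
  I4: { [E → . * f], [E → . S *], [E → . S S f], [E → . f E], [E → . f S], [E → f . E], [E → f . S], [S → . f], [S → . x], [S → f .] }  — shift, reduce
  I5: { [S → x .] }  — reduce
  I6: { [E → f E .] }  — reduce
  I7: { [E → S . *], [E → S . S f], [E → f S .], [S → . f], [S → . x] }  — shift, reduce
  I8: { [E → S * .] }  — reduce
  I9: { [E → S S . f] }  — shift
  I10: { [S → f .] }  — reduce
  I11: { [E → S S f .] }  — reduce
  I12: { [E → * f .] }  — reduce

No state contains more than one complete item.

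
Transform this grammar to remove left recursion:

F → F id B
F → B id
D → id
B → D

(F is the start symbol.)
F is directly left-recursive. The standard transformation for
  A → A α₁ | ... | A α_m | β₁ | ... | β_n
is
  A  → β₁ A' | ... | β_n A'
  A' → α₁ A' | ... | α_m A' | ε

F → B id becomes F → B id F'
F → F id B becomes F' → id B F'
Add F' → ε

Productions for other non-terminals are unchanged:
  D → id
  B → D

Resulting grammar:
F → B id F'
F' → id B F'
F' → ε
D → id
B → D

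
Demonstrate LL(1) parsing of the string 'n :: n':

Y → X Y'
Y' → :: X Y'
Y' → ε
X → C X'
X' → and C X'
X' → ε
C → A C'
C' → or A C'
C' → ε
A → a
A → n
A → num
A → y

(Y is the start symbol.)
LL(1) parsing maintains a stack (initially the start symbol over $) and the input. At each step: if the stack top is a terminal, match it against the current input token; if it is a non-terminal N, replace it with the RHS of M[N, lookahead] (the unique production whose predict set contains the lookahead).

Stack is shown with the top on the left.

Stack         Input     Action
------------------------------
Y $           n :: n $  output Y → X Y'
X Y' $        n :: n $  output X → C X'
C X' Y' $     n :: n $  output C → A C'
A C' X' Y' $  n :: n $  output A → n
n C' X' Y' $  n :: n $  match 'n'
C' X' Y' $    :: n $    output C' → ε
X' Y' $       :: n $    output X' → ε
Y' $          :: n $    output Y' → :: X Y'
:: X Y' $     :: n $    match '::'
X Y' $        n $       output X → C X'
C X' Y' $     n $       output C → A C'
A C' X' Y' $  n $       output A → n
n C' X' Y' $  n $       match 'n'
C' X' Y' $    $         output C' → ε
X' Y' $       $         output X' → ε
Y' $          $         output Y' → ε
$             $         accept

The string is accepted.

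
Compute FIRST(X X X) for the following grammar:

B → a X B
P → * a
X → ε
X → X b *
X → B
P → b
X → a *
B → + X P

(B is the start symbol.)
{ '+', 'a', 'b', ε }

FIRST sets of the non-terminals involved (from the grammar, by fixed-point iteration):
  FIRST(X) = { '+', 'a', 'b', ε }

To compute FIRST(X X X), process the symbols left to right:
Symbol X is a non-terminal. Add FIRST(X) \ {ε} = { '+', 'a', 'b' }
X is nullable (ε ∈ FIRST(X)), continue to the next symbol.
Symbol X is a non-terminal. Add FIRST(X) \ {ε} = { '+', 'a', 'b' }
X is nullable (ε ∈ FIRST(X)), continue to the next symbol.
Symbol X is a non-terminal. Add FIRST(X) \ {ε} = { '+', 'a', 'b' }
X is nullable (ε ∈ FIRST(X)), continue to the next symbol.
All symbols are nullable, so ε is in the result.
FIRST(X X X) = { '+', 'a', 'b', ε }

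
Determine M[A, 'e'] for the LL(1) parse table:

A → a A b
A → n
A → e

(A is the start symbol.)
A → e

To find M[A, 'e'], we find productions for A where 'e' is in the predict set (PREDICT(N → α) = (FIRST(α) \ {ε}) ∪ (FOLLOW(N) if α ⇒* ε)).

A → a A b: PREDICT = { 'a' }
A → n: PREDICT = { 'n' }
A → e: PREDICT = { 'e' }
  'e' is in predict set, so this production goes in M[A, 'e']

M[A, 'e'] = A → e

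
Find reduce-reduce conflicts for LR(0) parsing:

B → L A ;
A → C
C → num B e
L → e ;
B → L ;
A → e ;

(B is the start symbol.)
No reduce-reduce conflicts

A reduce-reduce conflict occurs when an LR(0) state has two complete items [A → α .] and [B → β .] — both call for a reduction, and with no lookahead the parser cannot choose between them.

Augment with B' → B and build the canonical LR(0) collection (I0 = CLOSURE({[B' → . B]}), then GOTO on every symbol after a dot until no new states appear). It has 14 states:
  I0: { [B → . L ;], [B → . L A ;], [B' → . B], [L → . e ;] }  — shift
  I1: { [B' → B .] }  — accept
  I2: { [A → . C], [A → . e ;], [B → L . ;], [B → L . A ;], [C → . num B e] }  — shift
  I3: { [L → e . ;] }  — shift
  I4: { [L → e ; .] }  — reduce
  I5: { [B → L ; .] }  — reduce
  I6: { [B → L A . ;] }  — shift
  I7: { [A → C .] }  — reduce
  I8: { [A → e . ;] }  — shift
  I9: { [B → . L ;], [B → . L A ;], [C → num . B e], [L → . e ;] }  — shift
  I10: { [C → num B . e] }  — shift
  I11: { [C → num B e .] }  — reduce
  I12: { [A → e ; .] }  — reduce
  I13: { [B → L A ; .] }  — reduce

No state contains more than one complete item.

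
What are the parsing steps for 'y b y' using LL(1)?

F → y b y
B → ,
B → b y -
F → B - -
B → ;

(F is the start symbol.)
LL(1) parsing maintains a stack (initially the start symbol over $) and the input. At each step: if the stack top is a terminal, match it against the current input token; if it is a non-terminal N, replace it with the RHS of M[N, lookahead] (the unique production whose predict set contains the lookahead).

Stack is shown with the top on the left.

Stack    Input    Action
------------------------
F $      y b y $  output F → y b y
y b y $  y b y $  match 'y'
b y $    b y $    match 'b'
y $      y $      match 'y'
$        $        accept

The string is accepted.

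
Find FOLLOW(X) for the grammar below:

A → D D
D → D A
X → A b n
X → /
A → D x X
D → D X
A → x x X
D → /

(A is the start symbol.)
To compute FOLLOW(X), find every occurrence of X on a right-hand side N → α X β: add FIRST(β) \ {ε}, and if β is empty or nullable also add FOLLOW(N). Iterate to a fixed point.

In A → D x X: X is at the end, add FOLLOW(A)
In D → D X: X is at the end, add FOLLOW(D)
In A → x x X: X is at the end, add FOLLOW(A)

The FOLLOW sets referred to above (computed the same way, to a fixed point):
  FOLLOW(A) = { $, '/', 'b', 'x' }
  FOLLOW(D) = { $, '/', 'b', 'x' }

Taking the union: FOLLOW(X) = { $, '/', 'b', 'x' }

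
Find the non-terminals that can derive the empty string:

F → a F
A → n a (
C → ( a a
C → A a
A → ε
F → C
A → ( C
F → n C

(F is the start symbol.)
ε-productions: A → ε
So A is immediately nullable.
No further non-terminal can be added: every production for the remaining non-terminals contains a terminal or a non-nullable non-terminal.
Nullable = { 'A' }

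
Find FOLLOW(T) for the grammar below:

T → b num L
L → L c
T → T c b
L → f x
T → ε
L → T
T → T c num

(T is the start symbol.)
{ $, 'c' }

To compute FOLLOW(T), find every occurrence of T on a right-hand side N → α T β: add FIRST(β) \ {ε}, and if β is empty or nullable also add FOLLOW(N). Iterate to a fixed point.

T is the start symbol, so $ ∈ FOLLOW(T).
In T → T c b: T is followed by c b, add FIRST(c b) \ {ε} = { 'c' }
In L → T: T is at the end, add FOLLOW(L)
In T → T c num: T is followed by c num, add FIRST(c num) \ {ε} = { 'c' }

The FOLLOW sets referred to above (computed the same way, to a fixed point):
  FOLLOW(L) = { $, 'c' }

Taking the union: FOLLOW(T) = { $, 'c' }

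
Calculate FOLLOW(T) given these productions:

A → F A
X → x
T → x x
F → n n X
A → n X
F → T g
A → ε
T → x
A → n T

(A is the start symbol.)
{ $, 'g' }

In F → T g: T is followed by g, add FIRST(g) \ {ε} = { 'g' }
In A → n T: T is at the end, add FOLLOW(A)

The FOLLOW sets referred to above (computed the same way, to a fixed point):
  FOLLOW(A) = { $ }

Taking the union: FOLLOW(T) = { $, 'g' }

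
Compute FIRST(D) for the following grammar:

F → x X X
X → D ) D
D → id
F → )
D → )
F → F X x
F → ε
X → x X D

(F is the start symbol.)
{ ')', 'id' }

To compute FIRST(D), examine every production with D on the left-hand side, reading each right-hand side left to right until a non-nullable symbol is reached.

From D → id:
  - id is a terminal: add 'id' and stop
From D → ):
  - ')' is a terminal: add ')' and stop

Collecting: FIRST(D) = { ')', 'id' }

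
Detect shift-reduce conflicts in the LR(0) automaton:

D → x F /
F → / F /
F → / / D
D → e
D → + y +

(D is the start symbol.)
No shift-reduce conflicts

A shift-reduce conflict occurs when an LR(0) state has both:
  - a complete (reduce) item [A → α .] (dot at the end), and
  - a shift item [B → β . c γ] (dot before a terminal).

Augment with D' → D and build the canonical LR(0) collection (I0 = CLOSURE({[D' → . D]}), then GOTO on every symbol after a dot until no new states appear). It has 14 states:
  I0: { [D → . + y +], [D → . e], [D → . x F /], [D' → . D] }  — shift
  I1: { [D → + . y +] }  — shift
  I2: { [D' → D .] }  — accept
  I3: { [D → e .] }  — reduce
  I4: { [D → x . F /], [F → . / / D], [F → . / F /] }  — shift
  I5: { [F → . / / D], [F → . / F /], [F → / . / D], [F → / . F /] }  — shift
  I6: { [D → x F . /] }  — shift
  I7: { [D → x F / .] }  — reduce
  I8: { [D → . + y +], [D → . e], [D → . x F /], [F → . / / D], [F → . / F /], [F → / . / D], [F → / . F /], [F → / / . D] }  — shift
  I9: { [F → / F . /] }  — shift
  I10: { [F → / F / .] }  — reduce
  I11: { [F → / / D .] }  — reduce
  I12: { [D → + y . +] }  — shift
  I13: { [D → + y + .] }  — reduce

No state contains both a complete item and a shift item.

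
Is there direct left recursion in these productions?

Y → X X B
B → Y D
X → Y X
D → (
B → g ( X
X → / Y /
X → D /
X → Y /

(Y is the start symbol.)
No direct left recursion

Direct left recursion occurs when N → N α for some non-terminal N (the right-hand side begins with the left-hand side itself).

Y → X X B: starts with X
B → Y D: starts with Y
X → Y X: starts with Y
D → (: starts with '('
B → g ( X: starts with g
X → / Y /: starts with '/'
X → D /: starts with D
X → Y /: starts with Y

No direct left recursion found.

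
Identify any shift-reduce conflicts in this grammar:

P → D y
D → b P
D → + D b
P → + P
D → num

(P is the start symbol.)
Augment with P' → P and build the canonical LR(0) collection (I0 = CLOSURE({[P' → . P]}), then GOTO on every symbol after a dot until no new states appear). It has 11 states:
  I0: { [D → . + D b], [D → . b P], [D → . num], [P → . + P], [P → . D y], [P' → . P] }  — shift
  I1: { [D → + . D b], [D → . + D b], [D → . b P], [D → . num], [P → + . P], [P → . + P], [P → . D y] }  — shift
  I2: { [P → D . y] }  — shift
  I3: { [P' → P .] }  — accept
  I4: { [D → . + D b], [D → . b P], [D → . num], [D → b . P], [P → . + P], [P → . D y] }  — shift
  I5: { [D → num .] }  — reduce
  I6: { [D → b P .] }  — reduce
  I7: { [P → D y .] }  — reduce
  I8: { [D → + D . b], [P → D . y] }  — shift
  I9: { [P → + P .] }  — reduce
  I10: { [D → + D b .] }  — reduce

No state contains both a complete item and a shift item.

Answer: No shift-reduce conflicts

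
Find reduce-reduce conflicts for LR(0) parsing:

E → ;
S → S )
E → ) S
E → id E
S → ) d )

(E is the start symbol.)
Augment with E' → E and build the canonical LR(0) collection (I0 = CLOSURE({[E' → . E]}), then GOTO on every symbol after a dot until no new states appear). It has 11 states:
  I0: { [E → . ) S], [E → . ;], [E → . id E], [E' → . E] }  — shift
  I1: { [E → ) . S], [S → . ) d )], [S → . S )] }  — shift
  I2: { [E → ; .] }  — reduce
  I3: { [E' → E .] }  — accept
  I4: { [E → . ) S], [E → . ;], [E → . id E], [E → id . E] }  — shift
  I5: { [E → id E .] }  — reduce
  I6: { [S → ) . d )] }  — shift
  I7: { [E → ) S .], [S → S . )] }  — shift, reduce
  I8: { [S → S ) .] }  — reduce
  I9: { [S → ) d . )] }  — shift
  I10: { [S → ) d ) .] }  — reduce

No state contains more than one complete item.

Answer: No reduce-reduce conflicts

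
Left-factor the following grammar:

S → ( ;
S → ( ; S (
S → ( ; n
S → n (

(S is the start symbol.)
Left-factoring transforms A → αβ₁ | αβ₂ into A → αA' and A' → β₁ | β₂
(α is the longest common prefix among the alternatives). Repeat until
no nonterminal has two alternatives with a common prefix.

Round 1: S has alternatives sharing prefix '( ;'. Introduce S': S → ( ; S'
  Add: S' → ε
  Add: S' → S (
  Add: S' → n

No remaining common prefixes — done.

Resulting grammar:
S → ( ; S'
S' → ε
S' → S (
S' → n
S → n (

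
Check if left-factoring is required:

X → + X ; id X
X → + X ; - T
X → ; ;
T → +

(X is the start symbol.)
Yes, X has productions with common prefix '+ X ;'

Left-factoring is needed when two productions for the same non-terminal
share a common prefix on the right-hand side.

Productions for X:
  X → + X ; id X
  X → + X ; - T
  X → ; ;

Found common prefix '+ X ;' in productions for X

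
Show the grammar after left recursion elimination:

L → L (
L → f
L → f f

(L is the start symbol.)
L → f L'
L → f f L'
L' → ( L'
L' → ε

L is directly left-recursive. The standard transformation for
  A → A α₁ | ... | A α_m | β₁ | ... | β_n
is
  A  → β₁ A' | ... | β_n A'
  A' → α₁ A' | ... | α_m A' | ε

L → f becomes L → f L'
L → f f becomes L → f f L'
L → L ( becomes L' → ( L'
Add L' → ε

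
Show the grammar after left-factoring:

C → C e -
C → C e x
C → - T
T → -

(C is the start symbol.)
C → C e C'
C' → -
C' → x
C → - T
T → -

Left-factoring transforms A → αβ₁ | αβ₂ into A → αA' and A' → β₁ | β₂
(α is the longest common prefix among the alternatives). Repeat until
no nonterminal has two alternatives with a common prefix.

Round 1: C has alternatives sharing prefix 'C e'. Introduce C': C → C e C'
  Add: C' → -
  Add: C' → x

No remaining common prefixes — done.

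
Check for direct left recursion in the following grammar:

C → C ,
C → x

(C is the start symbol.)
Yes, C is left-recursive

Direct left recursion occurs when N → N α for some non-terminal N (the right-hand side begins with the left-hand side itself).

C → C ,: LEFT RECURSIVE (starts with C)
C → x: starts with x

The grammar has direct left recursion on: C.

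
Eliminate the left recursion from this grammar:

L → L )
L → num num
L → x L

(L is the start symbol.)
L is directly left-recursive. The standard transformation for
  A → A α₁ | ... | A α_m | β₁ | ... | β_n
is
  A  → β₁ A' | ... | β_n A'
  A' → α₁ A' | ... | α_m A' | ε

L → num num becomes L → num num L'
L → x L becomes L → x L L'
L → L ) becomes L' → ) L'
Add L' → ε

Resulting grammar:
L → num num L'
L → x L L'
L' → ) L'
L' → ε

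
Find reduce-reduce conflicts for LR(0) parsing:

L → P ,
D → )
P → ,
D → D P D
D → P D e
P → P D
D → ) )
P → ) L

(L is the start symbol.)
Yes — I6: [L → P , .] vs [P → , .]; I12: [D → D P D .] vs [P → P D .]

Augment with L' → L and build the canonical LR(0) collection (I0 = CLOSURE({[L' → . L]}), then GOTO on every symbol after a dot until no new states appear). It has 15 states:
  I0: { [L → . P ,], [L' → . L], [P → . ) L], [P → . ,], [P → . P D] }  — shift
  I1: { [L → . P ,], [P → ) . L], [P → . ) L], [P → . ,], [P → . P D] }  — shift
  I2: { [P → , .] }  — reduce
  I3: { [L' → L .] }  — accept
  I4: { [D → . ) )], [D → . )], [D → . D P D], [D → . P D e], [L → P . ,], [P → . ) L], [P → . ,], [P → . P D], [P → P . D] }  — shift
  I5: { [D → ) . )], [D → ) .], [L → . P ,], [P → ) . L], [P → . ) L], [P → . ,], [P → . P D] }  — shift, reduce
  I6: { [L → P , .], [P → , .] }  — 2 reduces
  I7: { [D → D . P D], [P → . ) L], [P → . ,], [P → . P D], [P → P D .] }  — shift, reduce
  I8: { [D → . ) )], [D → . )], [D → . D P D], [D → . P D e], [D → P . D e], [P → . ) L], [P → . ,], [P → . P D], [P → P . D] }  — shift
  I9: { [D → D . P D], [D → P D . e], [P → . ) L], [P → . ,], [P → . P D], [P → P D .] }  — shift, reduce
  I10: { [D → . ) )], [D → . )], [D → . D P D], [D → . P D e], [D → D P . D], [P → . ) L], [P → . ,], [P → . P D], [P → P . D] }  — shift
  I11: { [D → P D e .] }  — reduce
  I12: { [D → D . P D], [D → D P D .], [P → . ) L], [P → . ,], [P → . P D], [P → P D .] }  — shift, 2 reduces
  I13: { [D → ) ) .], [L → . P ,], [P → ) . L], [P → . ) L], [P → . ,], [P → . P D] }  — shift, reduce
  I14: { [P → ) L .] }  — reduce

I6 contains complete items [L → P , .], [P → , .] — reduce-reduce conflict.
I12 contains complete items [D → D P D .], [P → P D .] — reduce-reduce conflict.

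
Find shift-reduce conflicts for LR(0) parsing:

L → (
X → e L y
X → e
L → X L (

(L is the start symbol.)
Yes — I4: [X → e .] vs [L → . (]

A shift-reduce conflict occurs when an LR(0) state has both:
  - a complete (reduce) item [A → α .] (dot at the end), and
  - a shift item [B → β . c γ] (dot before a terminal).

Augment with L' → L and build the canonical LR(0) collection (I0 = CLOSURE({[L' → . L]}), then GOTO on every symbol after a dot until no new states appear). It has 9 states:
  I0: { [L → . (], [L → . X L (], [L' → . L], [X → . e L y], [X → . e] }  — shift
  I1: { [L → ( .] }  — reduce
  I2: { [L' → L .] }  — accept
  I3: { [L → . (], [L → . X L (], [L → X . L (], [X → . e L y], [X → . e] }  — shift
  I4: { [L → . (], [L → . X L (], [X → . e L y], [X → . e], [X → e . L y], [X → e .] }  — shift, reduce
  I5: { [X → e L . y] }  — shift
  I6: { [X → e L y .] }  — reduce
  I7: { [L → X L . (] }  — shift
  I8: { [L → X L ( .] }  — reduce

I4 contains reduce item [X → e .] and shift items [L → . (], [X → . e], [X → . e L y] — shift-reduce conflict.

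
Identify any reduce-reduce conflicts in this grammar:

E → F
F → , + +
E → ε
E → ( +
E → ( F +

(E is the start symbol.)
No reduce-reduce conflicts

Augment with E' → E and build the canonical LR(0) collection (I0 = CLOSURE({[E' → . E]}), then GOTO on every symbol after a dot until no new states appear). It has 10 states:
  I0: { [E → . ( +], [E → . ( F +], [E → . F], [E → .], [E' → . E], [F → . , + +] }  — shift, reduce
  I1: { [E → ( . +], [E → ( . F +], [F → . , + +] }  — shift
  I2: { [F → , . + +] }  — shift
  I3: { [E' → E .] }  — accept
  I4: { [E → F .] }  — reduce
  I5: { [F → , + . +] }  — shift
  I6: { [F → , + + .] }  — reduce
  I7: { [E → ( + .] }  — reduce
  I8: { [E → ( F . +] }  — shift
  I9: { [E → ( F + .] }  — reduce

No state contains more than one complete item.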